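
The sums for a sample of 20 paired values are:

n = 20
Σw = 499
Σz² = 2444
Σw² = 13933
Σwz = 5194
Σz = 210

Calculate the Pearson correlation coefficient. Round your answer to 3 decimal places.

r = (nΣwz − ΣwΣz) / √[(nΣw² − (Σw)²)(nΣz² − (Σz)²)]
Numerator: 20×5194 − 499×210 = -910
Denominator: √[(278660 − 249001)(48880 − 44100)] = √[29659 × 4780] = 11906.7216
r = -910 / 11906.7216 ≈ -0.076

-0.076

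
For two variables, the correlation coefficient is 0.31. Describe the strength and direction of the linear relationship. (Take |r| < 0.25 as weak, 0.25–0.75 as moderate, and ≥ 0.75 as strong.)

moderate positive

r = 0.31 > 0 so the relationship is positive.
|r| = 0.31, which falls in the moderate range.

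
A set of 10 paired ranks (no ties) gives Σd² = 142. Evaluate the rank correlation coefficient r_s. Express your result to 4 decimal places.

0.1394

ρ = 1 − 6Σd² / [n(n²−1)] = 1 − 6×142 / (10×99)
  = 1 − 852/990 = 1 − 0.86061 ≈ 0.1394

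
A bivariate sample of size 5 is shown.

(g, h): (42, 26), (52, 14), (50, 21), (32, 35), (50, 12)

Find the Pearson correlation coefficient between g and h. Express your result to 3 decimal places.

-0.938

n = 5, Σg = 226, Σh = 108, Σg² = 10492, Σh² = 2682, Σgh = 4590
nΣgh − ΣgΣh = 22950 − 24408 = -1458
nΣg² − (Σg)² = 52460 − 51076 = 1384; nΣh² − (Σh)² = 13410 − 11664 = 1746
r = -1458 / √(1384 × 1746) = -1458 / 1554.4980 ≈ -0.938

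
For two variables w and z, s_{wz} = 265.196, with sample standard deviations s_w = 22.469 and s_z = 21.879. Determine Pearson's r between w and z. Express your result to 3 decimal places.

0.539

r = Cov(w,z) / (s_w · s_z) = 265.196 / (22.469 × 21.879)
  = 265.196 / 491.5993 ≈ 0.539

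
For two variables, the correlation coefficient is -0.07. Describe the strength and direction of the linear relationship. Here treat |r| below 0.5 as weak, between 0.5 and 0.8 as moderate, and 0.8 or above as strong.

r = -0.07 < 0 so the relationship is negative.
|r| = 0.07, which falls in the weak range.

weak negative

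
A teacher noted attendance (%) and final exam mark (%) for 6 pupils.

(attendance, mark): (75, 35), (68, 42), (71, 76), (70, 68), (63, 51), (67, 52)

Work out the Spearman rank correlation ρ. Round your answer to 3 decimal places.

Rank attendance: 6, 3, 5, 4, 1, 2
Rank mark: 1, 2, 6, 5, 3, 4
d = rank(attendance) − rank(mark): 5, 1, -1, -1, -2, -2; Σd² = 36
ρ = 1 − 6Σd² / [n(n²−1)] = 1 − 6×36 / (6×35) = 1 − 216/210 ≈ -0.029

-0.029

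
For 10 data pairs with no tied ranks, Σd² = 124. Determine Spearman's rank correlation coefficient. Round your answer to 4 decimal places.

0.2485

ρ = 1 − 6Σd² / [n(n²−1)] = 1 − 6×124 / (10×99)
  = 1 − 744/990 = 1 − 0.75152 ≈ 0.2485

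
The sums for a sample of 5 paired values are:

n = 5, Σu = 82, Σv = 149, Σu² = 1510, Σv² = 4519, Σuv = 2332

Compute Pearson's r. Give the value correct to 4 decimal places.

-0.9781

r = (nΣuv − ΣuΣv) / √[(nΣu² − (Σu)²)(nΣv² − (Σv)²)]
Numerator: 5×2332 − 82×149 = -558
Denominator: √[(7550 − 6724)(22595 − 22201)] = √[826 × 394] = 570.4770
r = -558 / 570.4770 ≈ -0.9781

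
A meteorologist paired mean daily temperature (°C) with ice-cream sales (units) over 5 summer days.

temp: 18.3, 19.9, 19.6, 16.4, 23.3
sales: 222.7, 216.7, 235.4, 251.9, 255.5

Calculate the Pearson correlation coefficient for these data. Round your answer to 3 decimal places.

0.189

n = 5, Σx = 97.5, Σy = 1182.2, Σx² = 1926.91, Σy² = 280701.2, Σxy = 23085.89
nΣxy − ΣxΣy = 115429.45 − 115264.5 = 164.95
nΣx² − (Σx)² = 9634.55 − 9506.25 = 128.3; nΣy² − (Σy)² = 1403506 − 1397596.84 = 5909.16
r = 164.95 / √(128.3 × 5909.16) = 164.95 / 870.7154 ≈ 0.189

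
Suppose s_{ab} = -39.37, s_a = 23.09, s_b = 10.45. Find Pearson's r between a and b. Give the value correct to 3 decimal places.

r = Cov(a,b) / (s_a · s_b) = -39.37 / (23.09 × 10.45)
  = -39.37 / 241.2905 ≈ -0.163

-0.163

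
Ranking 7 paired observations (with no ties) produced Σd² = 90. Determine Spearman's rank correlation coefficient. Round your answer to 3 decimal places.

ρ = 1 − 6Σd² / [n(n²−1)] = 1 − 6×90 / (7×48)
  = 1 − 540/336 = 1 − 1.6071 ≈ -0.607

-0.607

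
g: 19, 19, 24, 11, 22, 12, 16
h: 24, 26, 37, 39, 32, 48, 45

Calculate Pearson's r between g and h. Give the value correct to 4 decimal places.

-0.5416

n = 7, Σg = 123, Σh = 251, Σg² = 2303, Σh² = 9495, Σgh = 4267
nΣgh − ΣgΣh = 29869 − 30873 = -1004
nΣg² − (Σg)² = 16121 − 15129 = 992; nΣh² − (Σh)² = 66465 − 63001 = 3464
r = -1004 / √(992 × 3464) = -1004 / 1853.7227 ≈ -0.5416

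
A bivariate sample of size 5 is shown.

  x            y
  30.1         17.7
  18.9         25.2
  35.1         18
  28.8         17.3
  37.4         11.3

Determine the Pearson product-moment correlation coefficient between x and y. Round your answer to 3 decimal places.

-0.910

n = 5, Σx = 150.3, Σy = 89.5, Σx² = 4723.43, Σy² = 1699.31, Σxy = 2561.71
nΣxy − ΣxΣy = 12808.55 − 13451.85 = -643.3
nΣx² − (Σx)² = 23617.15 − 22590.09 = 1027.06; nΣy² − (Σy)² = 8496.55 − 8010.25 = 486.3
r = -643.3 / √(1027.06 × 486.3) = -643.3 / 706.7243 ≈ -0.910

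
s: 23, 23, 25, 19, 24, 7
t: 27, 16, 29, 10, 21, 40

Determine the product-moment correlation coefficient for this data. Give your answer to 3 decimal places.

-0.548

n = 6, Σs = 121, Σt = 143, Σs² = 2669, Σt² = 3967, Σst = 2688
nΣst − ΣsΣt = 16128 − 17303 = -1175
nΣs² − (Σs)² = 16014 − 14641 = 1373; nΣt² − (Σt)² = 23802 − 20449 = 3353
r = -1175 / √(1373 × 3353) = -1175 / 2145.6162 ≈ -0.548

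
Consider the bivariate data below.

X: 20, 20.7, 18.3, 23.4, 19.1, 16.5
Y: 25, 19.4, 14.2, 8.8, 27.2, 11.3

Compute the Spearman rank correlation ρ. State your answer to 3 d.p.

Rank X: 4, 5, 2, 6, 3, 1
Rank Y: 5, 4, 3, 1, 6, 2
d = rank(X) − rank(Y): -1, 1, -1, 5, -3, -1; Σd² = 38
ρ = 1 − 6Σd² / [n(n²−1)] = 1 − 6×38 / (6×35) = 1 − 228/210 ≈ -0.086

-0.086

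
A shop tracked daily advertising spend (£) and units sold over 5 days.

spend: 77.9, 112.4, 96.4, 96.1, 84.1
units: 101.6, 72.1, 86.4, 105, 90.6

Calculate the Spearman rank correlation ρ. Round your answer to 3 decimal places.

-0.700

Rank spend: 1, 5, 4, 3, 2
Rank units: 4, 1, 2, 5, 3
d = rank(spend) − rank(units): -3, 4, 2, -2, -1; Σd² = 34
ρ = 1 − 6Σd² / [n(n²−1)] = 1 − 6×34 / (5×24) = 1 − 204/120 ≈ -0.700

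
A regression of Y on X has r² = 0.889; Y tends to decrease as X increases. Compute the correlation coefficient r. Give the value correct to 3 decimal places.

-0.943

|r| = √0.889 = 0.943
The association is negative, so r = −0.943.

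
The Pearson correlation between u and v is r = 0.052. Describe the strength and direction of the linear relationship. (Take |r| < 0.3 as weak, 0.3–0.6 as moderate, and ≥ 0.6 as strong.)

weak positive

r = 0.052 > 0 so the relationship is positive.
|r| = 0.052, which falls in the weak range.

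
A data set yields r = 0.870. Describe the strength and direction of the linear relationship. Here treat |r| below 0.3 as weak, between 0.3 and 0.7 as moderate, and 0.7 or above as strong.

strong positive

r = 0.870 > 0 so the relationship is positive.
|r| = 0.870, which falls in the strong range.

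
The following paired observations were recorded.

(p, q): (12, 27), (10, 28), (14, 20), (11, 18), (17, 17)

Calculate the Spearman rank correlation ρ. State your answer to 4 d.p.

Rank p: 3, 1, 4, 2, 5
Rank q: 4, 5, 3, 2, 1
d = rank(p) − rank(q): -1, -4, 1, 0, 4; Σd² = 34
ρ = 1 − 6Σd² / [n(n²−1)] = 1 − 6×34 / (5×24) = 1 − 204/120 ≈ -0.7000

-0.7000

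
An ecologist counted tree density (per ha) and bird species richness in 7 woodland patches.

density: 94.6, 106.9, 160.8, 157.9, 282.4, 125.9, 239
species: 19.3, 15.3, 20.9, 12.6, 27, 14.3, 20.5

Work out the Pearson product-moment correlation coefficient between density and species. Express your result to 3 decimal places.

n = 7, Σx = 1167.5, Σy = 129.9, Σx² = 223887.39, Σy² = 2555.89, Σxy = 23136.28
nΣxy − ΣxΣy = 161953.96 − 151658.25 = 10295.71
nΣx² − (Σx)² = 1567211.73 − 1363056.25 = 204155.48; nΣy² − (Σy)² = 17891.23 − 16874.01 = 1017.22
r = 10295.71 / √(204155.48 × 1017.22) = 10295.71 / 14410.7959 ≈ 0.714

0.714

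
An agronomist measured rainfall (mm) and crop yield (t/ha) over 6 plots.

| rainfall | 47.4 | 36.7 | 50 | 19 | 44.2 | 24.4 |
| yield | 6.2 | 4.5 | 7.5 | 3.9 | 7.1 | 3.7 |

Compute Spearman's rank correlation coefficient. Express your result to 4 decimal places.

Rank rainfall: 5, 3, 6, 1, 4, 2
Rank yield: 4, 3, 6, 2, 5, 1
d = rank(rainfall) − rank(yield): 1, 0, 0, -1, -1, 1; Σd² = 4
ρ = 1 − 6Σd² / [n(n²−1)] = 1 − 6×4 / (6×35) = 1 − 24/210 ≈ 0.8857

0.8857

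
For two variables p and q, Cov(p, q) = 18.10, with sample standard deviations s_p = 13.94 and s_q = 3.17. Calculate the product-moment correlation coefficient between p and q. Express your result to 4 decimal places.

0.4096

r = Cov(p,q) / (s_p · s_q) = 18.10 / (13.94 × 3.17)
  = 18.10 / 44.1898 ≈ 0.4096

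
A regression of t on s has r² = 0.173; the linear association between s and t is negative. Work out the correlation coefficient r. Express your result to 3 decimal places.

|r| = √0.173 = 0.416
The association is negative, so r = −0.416.

-0.416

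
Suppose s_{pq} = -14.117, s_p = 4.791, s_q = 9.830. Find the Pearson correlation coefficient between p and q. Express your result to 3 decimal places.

r = Cov(p,q) / (s_p · s_q) = -14.117 / (4.791 × 9.830)
  = -14.117 / 47.0955 ≈ -0.300

-0.300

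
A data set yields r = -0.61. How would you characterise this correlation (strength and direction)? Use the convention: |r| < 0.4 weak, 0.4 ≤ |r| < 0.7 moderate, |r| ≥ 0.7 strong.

r = -0.61 < 0 so the relationship is negative.
|r| = 0.61, which falls in the moderate range.

moderate negative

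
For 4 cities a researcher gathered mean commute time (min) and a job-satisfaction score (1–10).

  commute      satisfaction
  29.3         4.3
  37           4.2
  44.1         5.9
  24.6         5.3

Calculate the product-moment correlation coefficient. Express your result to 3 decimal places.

n = 4, Σx = 135, Σy = 19.7, Σx² = 4777.46, Σy² = 99.03, Σxy = 671.96
nΣxy − ΣxΣy = 2687.84 − 2659.5 = 28.34
nΣx² − (Σx)² = 19109.84 − 18225 = 884.84; nΣy² − (Σy)² = 396.12 − 388.09 = 8.03
r = 28.34 / √(884.84 × 8.03) = 28.34 / 84.2927 ≈ 0.336

0.336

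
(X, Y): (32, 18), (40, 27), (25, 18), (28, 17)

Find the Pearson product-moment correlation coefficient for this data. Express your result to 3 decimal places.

n = 4, ΣX = 125, ΣY = 80, ΣX² = 4033, ΣY² = 1666, ΣXY = 2582
nΣXY − ΣXΣY = 10328 − 10000 = 328
nΣX² − (ΣX)² = 16132 − 15625 = 507; nΣY² − (ΣY)² = 6664 − 6400 = 264
r = 328 / √(507 × 264) = 328 / 365.8524 ≈ 0.897

0.897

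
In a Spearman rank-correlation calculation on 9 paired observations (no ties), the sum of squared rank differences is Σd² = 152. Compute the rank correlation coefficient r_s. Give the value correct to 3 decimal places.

-0.267

ρ = 1 − 6Σd² / [n(n²−1)] = 1 − 6×152 / (9×80)
  = 1 − 912/720 = 1 − 1.2667 ≈ -0.267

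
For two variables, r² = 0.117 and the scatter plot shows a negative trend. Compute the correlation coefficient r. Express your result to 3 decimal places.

|r| = √0.117 = 0.342
The association is negative, so r = −0.342.

-0.342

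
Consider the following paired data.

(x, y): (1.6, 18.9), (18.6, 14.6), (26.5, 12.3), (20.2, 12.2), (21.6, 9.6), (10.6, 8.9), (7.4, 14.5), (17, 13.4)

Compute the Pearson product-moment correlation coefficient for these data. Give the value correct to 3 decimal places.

n = 8, Σx = 123.5, Σy = 104.4, Σx² = 2381.49, Σy² = 1431.68, Σxy = 1510.99
nΣxy − ΣxΣy = 12087.92 − 12893.4 = -805.48
nΣx² − (Σx)² = 19051.92 − 15252.25 = 3799.67; nΣy² − (Σy)² = 11453.44 − 10899.36 = 554.08
r = -805.48 / √(3799.67 × 554.08) = -805.48 / 1450.9725 ≈ -0.555

-0.555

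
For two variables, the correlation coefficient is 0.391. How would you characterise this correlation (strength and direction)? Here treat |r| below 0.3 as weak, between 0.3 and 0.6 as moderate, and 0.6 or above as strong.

r = 0.391 > 0 so the relationship is positive.
|r| = 0.391, which falls in the moderate range.

moderate positive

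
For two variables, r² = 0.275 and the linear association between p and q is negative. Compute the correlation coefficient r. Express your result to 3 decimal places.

|r| = √0.275 = 0.524
The association is negative, so r = −0.524.

-0.524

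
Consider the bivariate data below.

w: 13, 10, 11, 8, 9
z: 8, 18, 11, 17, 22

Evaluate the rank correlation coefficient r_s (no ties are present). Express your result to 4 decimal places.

Rank w: 5, 3, 4, 1, 2
Rank z: 1, 4, 2, 3, 5
d = rank(w) − rank(z): 4, -1, 2, -2, -3; Σd² = 34
ρ = 1 − 6Σd² / [n(n²−1)] = 1 − 6×34 / (5×24) = 1 − 204/120 ≈ -0.7000

-0.7000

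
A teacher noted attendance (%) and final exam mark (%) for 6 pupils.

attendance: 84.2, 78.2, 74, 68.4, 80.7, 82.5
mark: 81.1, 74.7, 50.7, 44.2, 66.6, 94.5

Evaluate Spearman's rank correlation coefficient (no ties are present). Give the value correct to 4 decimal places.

0.8857

Rank attendance: 6, 3, 2, 1, 4, 5
Rank mark: 5, 4, 2, 1, 3, 6
d = rank(attendance) − rank(mark): 1, -1, 0, 0, 1, -1; Σd² = 4
ρ = 1 − 6Σd² / [n(n²−1)] = 1 − 6×4 / (6×35) = 1 − 24/210 ≈ 0.8857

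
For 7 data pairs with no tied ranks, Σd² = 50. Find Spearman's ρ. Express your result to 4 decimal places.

ρ = 1 − 6Σd² / [n(n²−1)] = 1 − 6×50 / (7×48)
  = 1 − 300/336 = 1 − 0.89286 ≈ 0.1071

0.1071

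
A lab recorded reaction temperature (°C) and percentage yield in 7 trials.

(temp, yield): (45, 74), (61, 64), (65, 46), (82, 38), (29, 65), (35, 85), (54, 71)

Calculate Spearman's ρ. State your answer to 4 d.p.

-0.7857

Rank temp: 3, 5, 6, 7, 1, 2, 4
Rank yield: 6, 3, 2, 1, 4, 7, 5
d = rank(temp) − rank(yield): -3, 2, 4, 6, -3, -5, -1; Σd² = 100
ρ = 1 − 6Σd² / [n(n²−1)] = 1 − 6×100 / (7×48) = 1 − 600/336 ≈ -0.7857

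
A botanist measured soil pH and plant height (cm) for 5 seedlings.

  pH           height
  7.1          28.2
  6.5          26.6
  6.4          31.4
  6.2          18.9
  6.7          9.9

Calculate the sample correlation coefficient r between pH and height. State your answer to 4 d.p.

0.0752

n = 5, Σx = 32.9, Σy = 115, Σx² = 216.95, Σy² = 2943.98, Σxy = 757.59
nΣxy − ΣxΣy = 3787.95 − 3783.5 = 4.45
nΣx² − (Σx)² = 1084.75 − 1082.41 = 2.34; nΣy² − (Σy)² = 14719.9 − 13225 = 1494.9
r = 4.45 / √(2.34 × 1494.9) = 4.45 / 59.1445 ≈ 0.0752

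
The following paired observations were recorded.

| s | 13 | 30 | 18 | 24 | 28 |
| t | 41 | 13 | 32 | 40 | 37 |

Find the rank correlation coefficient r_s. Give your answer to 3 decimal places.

Rank s: 1, 5, 2, 3, 4
Rank t: 5, 1, 2, 4, 3
d = rank(s) − rank(t): -4, 4, 0, -1, 1; Σd² = 34
ρ = 1 − 6Σd² / [n(n²−1)] = 1 − 6×34 / (5×24) = 1 − 204/120 ≈ -0.700

-0.700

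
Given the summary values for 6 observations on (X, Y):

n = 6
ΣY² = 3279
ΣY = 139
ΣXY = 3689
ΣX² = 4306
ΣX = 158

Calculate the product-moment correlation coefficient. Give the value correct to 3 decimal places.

r = (nΣXY − ΣXΣY) / √[(nΣX² − (ΣX)²)(nΣY² − (ΣY)²)]
Numerator: 6×3689 − 158×139 = 172
Denominator: √[(25836 − 24964)(19674 − 19321)] = √[872 × 353] = 554.8117
r = 172 / 554.8117 ≈ 0.310

0.310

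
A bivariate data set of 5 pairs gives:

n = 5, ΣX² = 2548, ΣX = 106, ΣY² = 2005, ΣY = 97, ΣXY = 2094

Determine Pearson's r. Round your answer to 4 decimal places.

0.1953

r = (nΣXY − ΣXΣY) / √[(nΣX² − (ΣX)²)(nΣY² − (ΣY)²)]
Numerator: 5×2094 − 106×97 = 188
Denominator: √[(12740 − 11236)(10025 − 9409)] = √[1504 × 616] = 962.5300
r = 188 / 962.5300 ≈ 0.1953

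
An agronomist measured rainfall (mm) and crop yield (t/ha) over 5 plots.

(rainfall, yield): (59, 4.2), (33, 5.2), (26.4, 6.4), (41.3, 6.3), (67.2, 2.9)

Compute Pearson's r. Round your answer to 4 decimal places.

n = 5, Σx = 226.9, Σy = 25, Σx² = 11488.49, Σy² = 133.74, Σxy = 1043.43
nΣxy − ΣxΣy = 5217.15 − 5672.5 = -455.35
nΣx² − (Σx)² = 57442.45 − 51483.61 = 5958.84; nΣy² − (Σy)² = 668.7 − 625 = 43.7
r = -455.35 / √(5958.84 × 43.7) = -455.35 / 510.2953 ≈ -0.8923

-0.8923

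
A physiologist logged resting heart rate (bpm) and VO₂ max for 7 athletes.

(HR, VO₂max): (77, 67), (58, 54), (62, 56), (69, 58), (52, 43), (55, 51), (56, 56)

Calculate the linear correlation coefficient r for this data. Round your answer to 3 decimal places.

n = 7, Σx = 429, Σy = 385, Σx² = 26763, Σy² = 21491, Σxy = 23942
nΣxy − ΣxΣy = 167594 − 165165 = 2429
nΣx² − (Σx)² = 187341 − 184041 = 3300; nΣy² − (Σy)² = 150437 − 148225 = 2212
r = 2429 / √(3300 × 2212) = 2429 / 2701.7772 ≈ 0.899

0.899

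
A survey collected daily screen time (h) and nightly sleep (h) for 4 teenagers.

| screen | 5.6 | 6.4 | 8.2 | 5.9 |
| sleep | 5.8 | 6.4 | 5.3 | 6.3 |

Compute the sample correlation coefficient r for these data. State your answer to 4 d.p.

n = 4, Σx = 26.1, Σy = 23.8, Σx² = 174.37, Σy² = 142.38, Σxy = 154.07
nΣxy − ΣxΣy = 616.28 − 621.18 = -4.9
nΣx² − (Σx)² = 697.48 − 681.21 = 16.27; nΣy² − (Σy)² = 569.52 − 566.44 = 3.08
r = -4.9 / √(16.27 × 3.08) = -4.9 / 7.0790 ≈ -0.6922

-0.6922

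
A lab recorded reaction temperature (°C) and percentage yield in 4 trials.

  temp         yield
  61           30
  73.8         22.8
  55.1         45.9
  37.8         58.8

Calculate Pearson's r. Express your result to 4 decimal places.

-0.9682

n = 4, Σx = 227.7, Σy = 157.5, Σx² = 13632.29, Σy² = 6984.09, Σxy = 8264.37
nΣxy − ΣxΣy = 33057.48 − 35862.75 = -2805.27
nΣx² − (Σx)² = 54529.16 − 51847.29 = 2681.87; nΣy² − (Σy)² = 27936.36 − 24806.25 = 3130.11
r = -2805.27 / √(2681.87 × 3130.11) = -2805.27 / 2897.3347 ≈ -0.9682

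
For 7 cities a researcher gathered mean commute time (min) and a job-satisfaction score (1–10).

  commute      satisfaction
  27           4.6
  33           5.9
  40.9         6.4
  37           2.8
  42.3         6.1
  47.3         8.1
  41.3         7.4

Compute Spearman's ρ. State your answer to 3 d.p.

Rank commute: 1, 2, 4, 3, 6, 7, 5
Rank satisfaction: 2, 3, 5, 1, 4, 7, 6
d = rank(commute) − rank(satisfaction): -1, -1, -1, 2, 2, 0, -1; Σd² = 12
ρ = 1 − 6Σd² / [n(n²−1)] = 1 − 6×12 / (7×48) = 1 − 72/336 ≈ 0.786

0.786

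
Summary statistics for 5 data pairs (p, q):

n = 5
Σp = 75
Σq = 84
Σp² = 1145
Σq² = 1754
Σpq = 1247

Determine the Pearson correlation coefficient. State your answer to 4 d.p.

-0.1570

r = (nΣpq − ΣpΣq) / √[(nΣp² − (Σp)²)(nΣq² − (Σq)²)]
Numerator: 5×1247 − 75×84 = -65
Denominator: √[(5725 − 5625)(8770 − 7056)] = √[100 × 1714] = 414.0048
r = -65 / 414.0048 ≈ -0.1570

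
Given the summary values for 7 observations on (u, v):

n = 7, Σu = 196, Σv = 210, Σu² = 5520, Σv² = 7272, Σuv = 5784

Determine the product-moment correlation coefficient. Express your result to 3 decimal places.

r = (nΣuv − ΣuΣv) / √[(nΣu² − (Σu)²)(nΣv² − (Σv)²)]
Numerator: 7×5784 − 196×210 = -672
Denominator: √[(38640 − 38416)(50904 − 44100)] = √[224 × 6804] = 1234.5428
r = -672 / 1234.5428 ≈ -0.544

-0.544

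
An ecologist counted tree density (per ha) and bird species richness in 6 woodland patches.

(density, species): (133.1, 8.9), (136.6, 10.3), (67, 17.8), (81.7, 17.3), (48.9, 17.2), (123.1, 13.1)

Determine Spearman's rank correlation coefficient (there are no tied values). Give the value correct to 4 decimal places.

-0.7714

Rank density: 5, 6, 2, 3, 1, 4
Rank species: 1, 2, 6, 5, 4, 3
d = rank(density) − rank(species): 4, 4, -4, -2, -3, 1; Σd² = 62
ρ = 1 − 6Σd² / [n(n²−1)] = 1 − 6×62 / (6×35) = 1 − 372/210 ≈ -0.7714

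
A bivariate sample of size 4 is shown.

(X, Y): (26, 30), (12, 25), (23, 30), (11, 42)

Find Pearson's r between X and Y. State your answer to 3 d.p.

-0.327

n = 4, ΣX = 72, ΣY = 127, ΣX² = 1470, ΣY² = 4189, ΣXY = 2232
nΣXY − ΣXΣY = 8928 − 9144 = -216
nΣX² − (ΣX)² = 5880 − 5184 = 696; nΣY² − (ΣY)² = 16756 − 16129 = 627
r = -216 / √(696 × 627) = -216 / 660.5997 ≈ -0.327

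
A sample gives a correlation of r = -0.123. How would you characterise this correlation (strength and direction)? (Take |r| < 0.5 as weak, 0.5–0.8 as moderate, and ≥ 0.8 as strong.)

weak negative

r = -0.123 < 0 so the relationship is negative.
|r| = 0.123, which falls in the weak range.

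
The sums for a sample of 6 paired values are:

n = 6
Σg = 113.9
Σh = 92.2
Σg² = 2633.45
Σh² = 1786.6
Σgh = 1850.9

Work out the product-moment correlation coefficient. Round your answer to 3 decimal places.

0.241

r = (nΣgh − ΣgΣh) / √[(nΣg² − (Σg)²)(nΣh² − (Σh)²)]
Numerator: 6×1850.9 − 113.9×92.2 = 603.82
Denominator: √[(15800.7 − 12973.21)(10719.6 − 8500.84)] = √[2827.49 × 2218.76] = 2504.6999
r = 603.82 / 2504.6999 ≈ 0.241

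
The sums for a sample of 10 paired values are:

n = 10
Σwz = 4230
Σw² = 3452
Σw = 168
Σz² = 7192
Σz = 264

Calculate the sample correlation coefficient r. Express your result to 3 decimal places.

r = (nΣwz − ΣwΣz) / √[(nΣw² − (Σw)²)(nΣz² − (Σz)²)]
Numerator: 10×4230 − 168×264 = -2052
Denominator: √[(34520 − 28224)(71920 − 69696)] = √[6296 × 2224] = 3741.9653
r = -2052 / 3741.9653 ≈ -0.548

-0.548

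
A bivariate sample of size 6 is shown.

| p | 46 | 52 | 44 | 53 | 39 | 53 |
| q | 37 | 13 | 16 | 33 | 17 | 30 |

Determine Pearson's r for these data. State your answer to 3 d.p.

n = 6, Σp = 287, Σq = 146, Σp² = 13895, Σq² = 4072, Σpq = 7084
nΣpq − ΣpΣq = 42504 − 41902 = 602
nΣp² − (Σp)² = 83370 − 82369 = 1001; nΣq² − (Σq)² = 24432 − 21316 = 3116
r = 602 / √(1001 × 3116) = 602 / 1766.1019 ≈ 0.341

0.341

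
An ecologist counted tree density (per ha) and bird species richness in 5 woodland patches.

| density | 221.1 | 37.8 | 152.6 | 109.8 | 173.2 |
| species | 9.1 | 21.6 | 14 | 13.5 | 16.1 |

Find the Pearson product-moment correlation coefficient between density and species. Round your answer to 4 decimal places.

n = 5, Σx = 694.5, Σy = 74.3, Σx² = 115655.09, Σy² = 1186.83, Σxy = 9235.71
nΣxy − ΣxΣy = 46178.55 − 51601.35 = -5422.8
nΣx² − (Σx)² = 578275.45 − 482330.25 = 95945.2; nΣy² − (Σy)² = 5934.15 − 5520.49 = 413.66
r = -5422.8 / √(95945.2 × 413.66) = -5422.8 / 6299.8961 ≈ -0.8608

-0.8608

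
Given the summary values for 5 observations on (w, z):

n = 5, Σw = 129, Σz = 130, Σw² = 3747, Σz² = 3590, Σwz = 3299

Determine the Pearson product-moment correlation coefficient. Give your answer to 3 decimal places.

r = (nΣwz − ΣwΣz) / √[(nΣw² − (Σw)²)(nΣz² − (Σz)²)]
Numerator: 5×3299 − 129×130 = -275
Denominator: √[(18735 − 16641)(17950 − 16900)] = √[2094 × 1050] = 1482.8014
r = -275 / 1482.8014 ≈ -0.185

-0.185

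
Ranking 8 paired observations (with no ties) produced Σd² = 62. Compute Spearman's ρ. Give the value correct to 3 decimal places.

0.262

ρ = 1 − 6Σd² / [n(n²−1)] = 1 − 6×62 / (8×63)
  = 1 − 372/504 = 1 − 0.7381 ≈ 0.262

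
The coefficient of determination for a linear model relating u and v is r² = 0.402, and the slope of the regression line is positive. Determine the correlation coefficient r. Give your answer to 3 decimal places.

|r| = √0.402 = 0.634
The association is positive, so r = 0.634.

0.634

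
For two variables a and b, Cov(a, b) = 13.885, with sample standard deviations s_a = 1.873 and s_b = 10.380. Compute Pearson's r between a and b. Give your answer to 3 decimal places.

0.714

r = Cov(a,b) / (s_a · s_b) = 13.885 / (1.873 × 10.380)
  = 13.885 / 19.4417 ≈ 0.714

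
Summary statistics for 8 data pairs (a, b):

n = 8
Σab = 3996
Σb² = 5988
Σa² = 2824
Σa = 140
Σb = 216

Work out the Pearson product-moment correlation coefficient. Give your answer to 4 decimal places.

r = (nΣab − ΣaΣb) / √[(nΣa² − (Σa)²)(nΣb² − (Σb)²)]
Numerator: 8×3996 − 140×216 = 1728
Denominator: √[(22592 − 19600)(47904 − 46656)] = √[2992 × 1248] = 1932.3602
r = 1728 / 1932.3602 ≈ 0.8942

0.8942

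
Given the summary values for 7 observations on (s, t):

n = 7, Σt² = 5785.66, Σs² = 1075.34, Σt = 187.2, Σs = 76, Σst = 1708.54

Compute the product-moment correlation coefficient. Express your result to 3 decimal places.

r = (nΣst − ΣsΣt) / √[(nΣs² − (Σs)²)(nΣt² − (Σt)²)]
Numerator: 7×1708.54 − 76×187.2 = -2267.42
Denominator: √[(7527.38 − 5776)(40499.62 − 35043.84)] = √[1751.38 × 5455.78] = 3091.1396
r = -2267.42 / 3091.1396 ≈ -0.734

-0.734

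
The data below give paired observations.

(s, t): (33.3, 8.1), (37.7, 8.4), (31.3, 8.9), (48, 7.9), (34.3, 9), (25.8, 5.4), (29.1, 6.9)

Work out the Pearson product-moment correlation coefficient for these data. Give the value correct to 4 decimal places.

n = 7, Σs = 239.5, Σt = 54.6, Σs² = 8502.81, Σt² = 435.56, Σst = 1892.99
nΣst − ΣsΣt = 13250.93 − 13076.7 = 174.23
nΣs² − (Σs)² = 59519.67 − 57360.25 = 2159.42; nΣt² − (Σt)² = 3048.92 − 2981.16 = 67.76
r = 174.23 / √(2159.42 × 67.76) = 174.23 / 382.5210 ≈ 0.4555

0.4555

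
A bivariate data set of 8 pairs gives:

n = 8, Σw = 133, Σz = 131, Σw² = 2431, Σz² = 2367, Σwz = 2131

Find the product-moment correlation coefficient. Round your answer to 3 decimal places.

-0.212

r = (nΣwz − ΣwΣz) / √[(nΣw² − (Σw)²)(nΣz² − (Σz)²)]
Numerator: 8×2131 − 133×131 = -375
Denominator: √[(19448 − 17689)(18936 − 17161)] = √[1759 × 1775] = 1766.9819
r = -375 / 1766.9819 ≈ -0.212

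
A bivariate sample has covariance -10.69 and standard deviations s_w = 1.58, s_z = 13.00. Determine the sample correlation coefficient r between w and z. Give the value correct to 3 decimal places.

r = Cov(w,z) / (s_w · s_z) = -10.69 / (1.58 × 13.00)
  = -10.69 / 20.5400 ≈ -0.520

-0.520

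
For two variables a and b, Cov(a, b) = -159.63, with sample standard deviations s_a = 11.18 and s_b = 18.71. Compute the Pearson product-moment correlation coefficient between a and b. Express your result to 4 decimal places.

-0.7631

r = Cov(a,b) / (s_a · s_b) = -159.63 / (11.18 × 18.71)
  = -159.63 / 209.1778 ≈ -0.7631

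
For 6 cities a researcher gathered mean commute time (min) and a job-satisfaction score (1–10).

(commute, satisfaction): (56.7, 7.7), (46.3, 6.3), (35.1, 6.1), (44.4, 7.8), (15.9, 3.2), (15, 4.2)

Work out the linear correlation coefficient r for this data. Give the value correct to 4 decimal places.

0.9307

n = 6, Σx = 213.4, Σy = 35.3, Σx² = 9039.76, Σy² = 224.91, Σxy = 1402.59
nΣxy − ΣxΣy = 8415.54 − 7533.02 = 882.52
nΣx² − (Σx)² = 54238.56 − 45539.56 = 8699; nΣy² − (Σy)² = 1349.46 − 1246.09 = 103.37
r = 882.52 / √(8699 × 103.37) = 882.52 / 948.2698 ≈ 0.9307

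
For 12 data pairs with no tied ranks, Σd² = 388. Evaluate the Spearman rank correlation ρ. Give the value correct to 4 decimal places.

ρ = 1 − 6Σd² / [n(n²−1)] = 1 − 6×388 / (12×143)
  = 1 − 2328/1716 = 1 − 1.35664 ≈ -0.3566

-0.3566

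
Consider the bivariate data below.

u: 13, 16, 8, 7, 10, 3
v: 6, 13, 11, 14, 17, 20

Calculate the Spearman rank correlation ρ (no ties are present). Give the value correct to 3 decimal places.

-0.600

Rank u: 5, 6, 3, 2, 4, 1
Rank v: 1, 3, 2, 4, 5, 6
d = rank(u) − rank(v): 4, 3, 1, -2, -1, -5; Σd² = 56
ρ = 1 − 6Σd² / [n(n²−1)] = 1 − 6×56 / (6×35) = 1 − 336/210 ≈ -0.600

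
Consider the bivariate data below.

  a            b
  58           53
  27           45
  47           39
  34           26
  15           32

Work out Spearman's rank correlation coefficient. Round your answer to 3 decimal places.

0.500

Rank a: 5, 2, 4, 3, 1
Rank b: 5, 4, 3, 1, 2
d = rank(a) − rank(b): 0, -2, 1, 2, -1; Σd² = 10
ρ = 1 − 6Σd² / [n(n²−1)] = 1 − 6×10 / (5×24) = 1 − 60/120 ≈ 0.500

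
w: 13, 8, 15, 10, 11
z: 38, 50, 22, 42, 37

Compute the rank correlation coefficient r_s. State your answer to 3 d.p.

-0.900

Rank w: 4, 1, 5, 2, 3
Rank z: 3, 5, 1, 4, 2
d = rank(w) − rank(z): 1, -4, 4, -2, 1; Σd² = 38
ρ = 1 − 6Σd² / [n(n²−1)] = 1 − 6×38 / (5×24) = 1 − 228/120 ≈ -0.900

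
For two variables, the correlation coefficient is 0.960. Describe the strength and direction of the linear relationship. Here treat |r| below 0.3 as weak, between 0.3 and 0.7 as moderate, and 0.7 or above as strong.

r = 0.960 > 0 so the relationship is positive.
|r| = 0.960, which falls in the strong range.

strong positive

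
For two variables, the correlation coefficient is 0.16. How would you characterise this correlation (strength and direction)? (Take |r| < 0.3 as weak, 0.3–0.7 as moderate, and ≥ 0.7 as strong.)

r = 0.16 > 0 so the relationship is positive.
|r| = 0.16, which falls in the weak range.

weak positive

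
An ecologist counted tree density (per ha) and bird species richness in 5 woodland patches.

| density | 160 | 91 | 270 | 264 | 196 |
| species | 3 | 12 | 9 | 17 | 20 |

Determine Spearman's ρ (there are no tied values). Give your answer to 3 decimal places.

Rank density: 2, 1, 5, 4, 3
Rank species: 1, 3, 2, 4, 5
d = rank(density) − rank(species): 1, -2, 3, 0, -2; Σd² = 18
ρ = 1 − 6Σd² / [n(n²−1)] = 1 − 6×18 / (5×24) = 1 − 108/120 ≈ 0.100

0.100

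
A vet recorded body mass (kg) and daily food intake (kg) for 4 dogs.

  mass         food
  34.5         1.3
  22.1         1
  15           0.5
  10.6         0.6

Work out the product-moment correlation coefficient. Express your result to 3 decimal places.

n = 4, Σx = 82.2, Σy = 3.4, Σx² = 2016.02, Σy² = 3.3, Σxy = 80.81
nΣxy − ΣxΣy = 323.24 − 279.48 = 43.76
nΣx² − (Σx)² = 8064.08 − 6756.84 = 1307.24; nΣy² − (Σy)² = 13.2 − 11.56 = 1.64
r = 43.76 / √(1307.24 × 1.64) = 43.76 / 46.3020 ≈ 0.945

0.945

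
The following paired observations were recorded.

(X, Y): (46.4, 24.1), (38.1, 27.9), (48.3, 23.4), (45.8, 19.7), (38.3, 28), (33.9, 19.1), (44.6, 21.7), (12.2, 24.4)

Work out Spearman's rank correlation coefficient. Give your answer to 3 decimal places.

Rank X: 7, 3, 8, 6, 4, 2, 5, 1
Rank Y: 5, 7, 4, 2, 8, 1, 3, 6
d = rank(X) − rank(Y): 2, -4, 4, 4, -4, 1, 2, -5; Σd² = 98
ρ = 1 − 6Σd² / [n(n²−1)] = 1 − 6×98 / (8×63) = 1 − 588/504 ≈ -0.167

-0.167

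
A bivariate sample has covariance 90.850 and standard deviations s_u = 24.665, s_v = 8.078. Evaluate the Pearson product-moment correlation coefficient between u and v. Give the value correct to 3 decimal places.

r = Cov(u,v) / (s_u · s_v) = 90.850 / (24.665 × 8.078)
  = 90.850 / 199.2439 ≈ 0.456

0.456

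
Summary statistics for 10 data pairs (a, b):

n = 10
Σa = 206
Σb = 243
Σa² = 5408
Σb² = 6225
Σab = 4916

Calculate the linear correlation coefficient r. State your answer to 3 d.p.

-0.147

r = (nΣab − ΣaΣb) / √[(nΣa² − (Σa)²)(nΣb² − (Σb)²)]
Numerator: 10×4916 − 206×243 = -898
Denominator: √[(54080 − 42436)(62250 − 59049)] = √[11644 × 3201] = 6105.1162
r = -898 / 6105.1162 ≈ -0.147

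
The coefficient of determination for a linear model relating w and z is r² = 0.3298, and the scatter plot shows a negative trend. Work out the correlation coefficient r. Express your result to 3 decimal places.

|r| = √0.3298 = 0.574
The association is negative, so r = −0.574.

-0.574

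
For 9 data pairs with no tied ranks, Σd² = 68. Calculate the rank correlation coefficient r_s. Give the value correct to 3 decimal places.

0.433

ρ = 1 − 6Σd² / [n(n²−1)] = 1 − 6×68 / (9×80)
  = 1 − 408/720 = 1 − 0.5667 ≈ 0.433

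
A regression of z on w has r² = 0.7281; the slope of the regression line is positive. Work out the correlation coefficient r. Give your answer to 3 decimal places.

|r| = √0.7281 = 0.853
The association is positive, so r = 0.853.

0.853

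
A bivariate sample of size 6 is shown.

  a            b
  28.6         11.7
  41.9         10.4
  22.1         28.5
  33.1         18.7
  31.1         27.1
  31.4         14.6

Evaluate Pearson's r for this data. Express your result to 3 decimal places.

n = 6, Σa = 188.2, Σb = 111, Σa² = 6110.76, Σb² = 2354.56, Σab = 3320.45
nΣab − ΣaΣb = 19922.7 − 20890.2 = -967.5
nΣa² − (Σa)² = 36664.56 − 35419.24 = 1245.32; nΣb² − (Σb)² = 14127.36 − 12321 = 1806.36
r = -967.5 / √(1245.32 × 1806.36) = -967.5 / 1499.8321 ≈ -0.645

-0.645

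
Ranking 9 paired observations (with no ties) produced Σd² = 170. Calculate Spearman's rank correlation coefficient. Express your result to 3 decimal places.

-0.417

ρ = 1 − 6Σd² / [n(n²−1)] = 1 − 6×170 / (9×80)
  = 1 − 1020/720 = 1 − 1.4167 ≈ -0.417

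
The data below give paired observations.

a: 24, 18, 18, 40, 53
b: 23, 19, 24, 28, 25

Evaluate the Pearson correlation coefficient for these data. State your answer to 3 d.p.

0.642

n = 5, Σa = 153, Σb = 119, Σa² = 5633, Σb² = 2875, Σab = 3771
nΣab − ΣaΣb = 18855 − 18207 = 648
nΣa² − (Σa)² = 28165 − 23409 = 4756; nΣb² − (Σb)² = 14375 − 14161 = 214
r = 648 / √(4756 × 214) = 648 / 1008.8528 ≈ 0.642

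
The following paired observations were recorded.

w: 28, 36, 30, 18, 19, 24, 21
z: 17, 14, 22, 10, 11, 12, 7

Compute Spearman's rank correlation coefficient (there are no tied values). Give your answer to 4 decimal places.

0.7857

Rank w: 5, 7, 6, 1, 2, 4, 3
Rank z: 6, 5, 7, 2, 3, 4, 1
d = rank(w) − rank(z): -1, 2, -1, -1, -1, 0, 2; Σd² = 12
ρ = 1 − 6Σd² / [n(n²−1)] = 1 − 6×12 / (7×48) = 1 − 72/336 ≈ 0.7857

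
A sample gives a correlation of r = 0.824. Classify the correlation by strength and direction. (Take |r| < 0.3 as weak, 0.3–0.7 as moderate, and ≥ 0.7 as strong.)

r = 0.824 > 0 so the relationship is positive.
|r| = 0.824, which falls in the strong range.

strong positive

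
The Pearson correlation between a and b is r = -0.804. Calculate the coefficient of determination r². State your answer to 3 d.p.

0.646

r² = (-0.804)² = 0.646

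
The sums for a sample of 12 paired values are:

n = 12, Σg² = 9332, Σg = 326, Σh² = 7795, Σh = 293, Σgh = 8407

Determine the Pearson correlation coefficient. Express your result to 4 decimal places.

0.8099

r = (nΣgh − ΣgΣh) / √[(nΣg² − (Σg)²)(nΣh² − (Σh)²)]
Numerator: 12×8407 − 326×293 = 5366
Denominator: √[(111984 − 106276)(93540 − 85849)] = √[5708 × 7691] = 6625.7247
r = 5366 / 6625.7247 ≈ 0.8099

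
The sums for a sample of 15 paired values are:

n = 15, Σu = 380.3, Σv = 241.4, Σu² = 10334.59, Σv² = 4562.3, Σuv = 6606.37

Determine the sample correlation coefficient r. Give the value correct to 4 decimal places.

0.7096

r = (nΣuv − ΣuΣv) / √[(nΣu² − (Σu)²)(nΣv² − (Σv)²)]
Numerator: 15×6606.37 − 380.3×241.4 = 7291.13
Denominator: √[(155018.85 − 144628.09)(68434.5 − 58273.96)] = √[10390.76 × 10160.54] = 10275.0052
r = 7291.13 / 10275.0052 ≈ 0.7096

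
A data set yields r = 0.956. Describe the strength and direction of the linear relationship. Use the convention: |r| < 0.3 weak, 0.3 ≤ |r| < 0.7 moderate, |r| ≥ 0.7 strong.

r = 0.956 > 0 so the relationship is positive.
|r| = 0.956, which falls in the strong range.

strong positive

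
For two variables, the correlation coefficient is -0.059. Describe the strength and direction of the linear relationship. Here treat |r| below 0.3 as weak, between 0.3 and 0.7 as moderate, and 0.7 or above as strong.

weak negative

r = -0.059 < 0 so the relationship is negative.
|r| = 0.059, which falls in the weak range.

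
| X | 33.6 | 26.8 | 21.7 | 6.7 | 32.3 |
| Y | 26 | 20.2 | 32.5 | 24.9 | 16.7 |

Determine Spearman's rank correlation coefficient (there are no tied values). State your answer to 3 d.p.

-0.200

Rank X: 5, 3, 2, 1, 4
Rank Y: 4, 2, 5, 3, 1
d = rank(X) − rank(Y): 1, 1, -3, -2, 3; Σd² = 24
ρ = 1 − 6Σd² / [n(n²−1)] = 1 − 6×24 / (5×24) = 1 − 144/120 ≈ -0.200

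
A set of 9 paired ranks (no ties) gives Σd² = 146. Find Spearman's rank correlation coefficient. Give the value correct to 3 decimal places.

ρ = 1 − 6Σd² / [n(n²−1)] = 1 − 6×146 / (9×80)
  = 1 − 876/720 = 1 − 1.2167 ≈ -0.217

-0.217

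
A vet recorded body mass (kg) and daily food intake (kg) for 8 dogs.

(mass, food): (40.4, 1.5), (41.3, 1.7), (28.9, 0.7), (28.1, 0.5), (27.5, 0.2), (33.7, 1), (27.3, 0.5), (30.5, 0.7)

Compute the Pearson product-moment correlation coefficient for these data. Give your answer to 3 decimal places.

0.976

n = 8, Σx = 257.7, Σy = 6.8, Σx² = 8530.15, Σy² = 7.66, Σxy = 239.29
nΣxy − ΣxΣy = 1914.32 − 1752.36 = 161.96
nΣx² − (Σx)² = 68241.2 − 66409.29 = 1831.91; nΣy² − (Σy)² = 61.28 − 46.24 = 15.04
r = 161.96 / √(1831.91 × 15.04) = 161.96 / 165.9877 ≈ 0.976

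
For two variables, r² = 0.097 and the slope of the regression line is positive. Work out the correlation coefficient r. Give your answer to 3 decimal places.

|r| = √0.097 = 0.311
The association is positive, so r = 0.311.

0.311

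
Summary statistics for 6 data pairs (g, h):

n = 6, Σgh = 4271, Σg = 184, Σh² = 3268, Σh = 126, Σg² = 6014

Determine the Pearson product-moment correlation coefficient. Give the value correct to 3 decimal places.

0.847

r = (nΣgh − ΣgΣh) / √[(nΣg² − (Σg)²)(nΣh² − (Σh)²)]
Numerator: 6×4271 − 184×126 = 2442
Denominator: √[(36084 − 33856)(19608 − 15876)] = √[2228 × 3732] = 2883.5561
r = 2442 / 2883.5561 ≈ 0.847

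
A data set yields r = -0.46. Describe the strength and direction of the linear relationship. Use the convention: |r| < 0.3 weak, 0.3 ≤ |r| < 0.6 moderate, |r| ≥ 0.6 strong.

r = -0.46 < 0 so the relationship is negative.
|r| = 0.46, which falls in the moderate range.

moderate negative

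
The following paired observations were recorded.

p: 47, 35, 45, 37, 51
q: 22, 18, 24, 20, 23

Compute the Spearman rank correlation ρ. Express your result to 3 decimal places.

Rank p: 4, 1, 3, 2, 5
Rank q: 3, 1, 5, 2, 4
d = rank(p) − rank(q): 1, 0, -2, 0, 1; Σd² = 6
ρ = 1 − 6Σd² / [n(n²−1)] = 1 − 6×6 / (5×24) = 1 − 36/120 ≈ 0.700

0.700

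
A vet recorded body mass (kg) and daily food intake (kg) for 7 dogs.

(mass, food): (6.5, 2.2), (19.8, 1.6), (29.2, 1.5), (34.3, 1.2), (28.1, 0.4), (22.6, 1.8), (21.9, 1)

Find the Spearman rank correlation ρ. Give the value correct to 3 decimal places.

-0.536

Rank mass: 1, 2, 6, 7, 5, 4, 3
Rank food: 7, 5, 4, 3, 1, 6, 2
d = rank(mass) − rank(food): -6, -3, 2, 4, 4, -2, 1; Σd² = 86
ρ = 1 − 6Σd² / [n(n²−1)] = 1 − 6×86 / (7×48) = 1 − 516/336 ≈ -0.536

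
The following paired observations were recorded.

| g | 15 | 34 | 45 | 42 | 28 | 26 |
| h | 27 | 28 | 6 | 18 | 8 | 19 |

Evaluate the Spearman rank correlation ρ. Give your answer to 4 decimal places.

-0.5429

Rank g: 1, 4, 6, 5, 3, 2
Rank h: 5, 6, 1, 3, 2, 4
d = rank(g) − rank(h): -4, -2, 5, 2, 1, -2; Σd² = 54
ρ = 1 − 6Σd² / [n(n²−1)] = 1 − 6×54 / (6×35) = 1 − 324/210 ≈ -0.5429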